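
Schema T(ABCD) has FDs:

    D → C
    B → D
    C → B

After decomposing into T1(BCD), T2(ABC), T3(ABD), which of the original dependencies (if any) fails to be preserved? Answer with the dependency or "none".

D → C lies within T1.
B → D lies within T1.
C → B lies within T1.
Every dependency is enforceable on the fragments, so the decomposition is dependency-preserving.

none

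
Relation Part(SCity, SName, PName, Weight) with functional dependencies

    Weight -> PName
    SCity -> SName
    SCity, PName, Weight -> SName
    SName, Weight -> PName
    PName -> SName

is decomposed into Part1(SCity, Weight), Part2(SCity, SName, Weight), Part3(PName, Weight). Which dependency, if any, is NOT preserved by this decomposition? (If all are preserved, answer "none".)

Check PName → SName: no single fragment contains all of {SName, PName}, and the restricted closure of {PName} across the fragments never reaches {SName}.
Weight → PName is preserved.
SCity → SName is preserved.
SCity, PName, Weight → SName is preserved.
SName, Weight → PName is preserved.

PName -> SName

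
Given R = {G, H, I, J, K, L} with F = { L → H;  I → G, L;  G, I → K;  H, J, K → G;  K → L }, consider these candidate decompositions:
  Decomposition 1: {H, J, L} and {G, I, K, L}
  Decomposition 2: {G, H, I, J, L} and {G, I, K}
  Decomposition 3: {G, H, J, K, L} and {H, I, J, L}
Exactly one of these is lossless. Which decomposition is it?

Decomposition 1: common = {L}, closure = {H, L} → lossy.
Decomposition 2: common = {G, I}, closure = {G, H, I, K, L} → lossless.
Decomposition 3: common = {H, J, L}, closure = {H, J, L} → lossy.

Decomposition 2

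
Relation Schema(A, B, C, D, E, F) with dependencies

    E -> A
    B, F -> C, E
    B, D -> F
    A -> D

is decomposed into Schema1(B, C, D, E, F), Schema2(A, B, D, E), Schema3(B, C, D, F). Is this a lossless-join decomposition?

Chase test. Columns are A, B, C, D, E, F; row i has aⱼ where attribute j ∈ Schemai, else bᵢⱼ.
Initial tableau (one row per fragment):
  row 1: b11 a2 a3 a4 a5 a6
  row 2: a1 a2 b23 a4 a5 b26
  row 3: b31 a2 a3 a4 b35 a6
Rows 1 and 2 agree on E; apply E→A and equate their A entries.
Rows 1 and 3 agree on B, F; apply B, F→C, E and equate their C, E entries.
Rows 1 and 2 agree on B, D; apply B, D→F and equate their F entries.
Rows 1 and 3 agree on E; apply E→A and equate their A entries.
Rows 1 and 2 agree on B, F; apply B, F→C, E and equate their C, E entries.
Row 1 is now all distinguished symbols — the join is lossless.

Yes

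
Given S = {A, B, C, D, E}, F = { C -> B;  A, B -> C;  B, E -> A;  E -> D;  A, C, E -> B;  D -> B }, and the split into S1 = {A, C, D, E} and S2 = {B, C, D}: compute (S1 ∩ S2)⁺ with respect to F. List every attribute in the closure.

S1 ∩ S2 = {C, D}.
C → B applies, adding B
Closure: {B, C, D}.

B, C, D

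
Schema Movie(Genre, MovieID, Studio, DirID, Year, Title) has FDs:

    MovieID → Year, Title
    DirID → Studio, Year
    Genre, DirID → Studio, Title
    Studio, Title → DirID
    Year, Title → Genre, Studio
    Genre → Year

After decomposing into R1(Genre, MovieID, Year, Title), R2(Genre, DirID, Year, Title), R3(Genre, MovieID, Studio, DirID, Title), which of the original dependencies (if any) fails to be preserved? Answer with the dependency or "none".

none

MovieID → Year, Title lies within R1.
DirID → Studio, Year: restricted closure across fragments reaches Studio, Year.
Genre, DirID → Studio, Title lies within R3.
Studio, Title → DirID lies within R3.
Year, Title → Genre, Studio: restricted closure across fragments reaches Genre, Studio.
Genre → Year lies within R1.
Every dependency is enforceable on the fragments, so the decomposition is dependency-preserving.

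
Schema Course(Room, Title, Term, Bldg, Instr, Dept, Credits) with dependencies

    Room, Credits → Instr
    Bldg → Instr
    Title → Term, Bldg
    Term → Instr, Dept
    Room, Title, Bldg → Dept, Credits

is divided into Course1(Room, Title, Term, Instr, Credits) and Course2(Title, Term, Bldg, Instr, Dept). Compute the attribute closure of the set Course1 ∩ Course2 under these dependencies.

Title, Term, Bldg, Instr, Dept

Course1 ∩ Course2 = {Title, Term, Instr}.
Title → Term, Bldg applies, adding Bldg
Term → Instr, Dept applies, adding Dept
Closure: {Title, Term, Bldg, Instr, Dept}.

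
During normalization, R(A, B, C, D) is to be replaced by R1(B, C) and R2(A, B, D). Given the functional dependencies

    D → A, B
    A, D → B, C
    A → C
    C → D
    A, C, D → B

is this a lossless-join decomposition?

Common attributes: R1 ∩ R2 = {B}.
No dependency enlarges {B}, so (B)⁺ = {B}.
The closure contains neither all of R1 = {B, C} nor all of R2 = {A, B, D}, so the common attributes are not a superkey of either fragment. The join is lossy.

No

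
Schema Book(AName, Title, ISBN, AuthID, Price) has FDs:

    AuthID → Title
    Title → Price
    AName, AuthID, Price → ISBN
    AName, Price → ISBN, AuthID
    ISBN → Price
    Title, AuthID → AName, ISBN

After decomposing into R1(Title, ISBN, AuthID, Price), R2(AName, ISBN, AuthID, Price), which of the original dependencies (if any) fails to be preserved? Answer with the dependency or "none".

AuthID → Title lies within R1.
Title → Price lies within R1.
AName, AuthID, Price → ISBN lies within R2.
AName, Price → ISBN, AuthID lies within R2.
ISBN → Price lies within R1.
Title, AuthID → AName, ISBN: restricted closure across fragments reaches AName, ISBN.
Every dependency is enforceable on the fragments, so the decomposition is dependency-preserving.

none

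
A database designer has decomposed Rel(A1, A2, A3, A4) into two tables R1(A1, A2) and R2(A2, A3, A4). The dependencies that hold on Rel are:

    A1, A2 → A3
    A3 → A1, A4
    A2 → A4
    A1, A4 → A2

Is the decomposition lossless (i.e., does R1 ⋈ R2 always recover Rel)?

No

Common attributes: R1 ∩ R2 = {A2}.
Closure of {A2}: A2 → A4 applies, adding A4. So (A2)⁺ = {A2, A4}.
The closure contains neither all of R1 = {A1, A2} nor all of R2 = {A2, A3, A4}, so the common attributes are not a superkey of either fragment. The join is lossy.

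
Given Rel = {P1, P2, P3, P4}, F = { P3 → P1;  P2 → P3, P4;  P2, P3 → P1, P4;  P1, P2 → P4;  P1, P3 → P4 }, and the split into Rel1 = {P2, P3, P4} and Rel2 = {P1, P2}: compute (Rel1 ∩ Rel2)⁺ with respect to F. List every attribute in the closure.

Rel1 ∩ Rel2 = {P2}.
P2 → P3, P4 applies, adding P3, P4
P2, P3 → P1, P4 applies, adding P1
Closure: {P1, P2, P3, P4}.

P1, P2, P3, P4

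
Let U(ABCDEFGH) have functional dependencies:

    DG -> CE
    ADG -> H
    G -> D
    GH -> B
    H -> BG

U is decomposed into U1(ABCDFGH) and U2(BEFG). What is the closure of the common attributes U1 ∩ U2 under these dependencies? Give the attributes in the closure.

U1 ∩ U2 = {BFG}.
G → D applies, adding D
DG → CE applies, adding CE
Closure: {BCDEFG}.

BCDEFG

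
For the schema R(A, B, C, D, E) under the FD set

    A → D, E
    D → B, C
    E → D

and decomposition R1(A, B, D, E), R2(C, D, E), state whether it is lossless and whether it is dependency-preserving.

lossless and dependency-preserving

Lossless test: (D, E)⁺ = {B, C, D, E}, which contains all of one fragment — lossless.
Dependency preservation: D → B, C is not contained in any single fragment, but the restricted closure of its left-hand side across the fragments still reaches the right-hand side; the remaining FDs each lie inside some fragment. All dependencies are preserved.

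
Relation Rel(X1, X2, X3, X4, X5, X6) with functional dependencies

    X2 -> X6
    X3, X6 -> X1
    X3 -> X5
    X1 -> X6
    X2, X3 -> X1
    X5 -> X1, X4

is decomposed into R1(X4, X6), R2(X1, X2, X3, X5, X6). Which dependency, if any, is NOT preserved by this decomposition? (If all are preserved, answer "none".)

Check X5 → X1, X4: no single fragment contains all of {X1, X4, X5}, and the restricted closure of {X5} across the fragments never reaches {X1, X4}.
X2 → X6 is preserved.
X3, X6 → X1 is preserved.
X3 → X5 is preserved.
X1 → X6 is preserved.
X2, X3 → X1 is preserved.

X5 -> X1, X4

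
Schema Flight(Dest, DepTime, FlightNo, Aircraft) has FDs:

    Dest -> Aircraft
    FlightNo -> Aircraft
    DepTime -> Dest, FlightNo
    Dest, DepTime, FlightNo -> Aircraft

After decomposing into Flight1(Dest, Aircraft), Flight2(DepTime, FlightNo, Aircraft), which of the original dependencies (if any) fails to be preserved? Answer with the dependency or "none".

Check DepTime → Dest, FlightNo: no single fragment contains all of {Dest, DepTime, FlightNo}, and the restricted closure of {DepTime} across the fragments never reaches {Dest, FlightNo}.
Dest → Aircraft is preserved.
FlightNo → Aircraft is preserved.
Dest, DepTime, FlightNo → Aircraft is preserved.

DepTime -> Dest, FlightNo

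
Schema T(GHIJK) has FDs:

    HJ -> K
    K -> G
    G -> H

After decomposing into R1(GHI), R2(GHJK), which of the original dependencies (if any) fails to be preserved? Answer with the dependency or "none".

HJ → K lies within R2.
K → G lies within R2.
G → H lies within R1.
Every dependency is enforceable on the fragments, so the decomposition is dependency-preserving.

none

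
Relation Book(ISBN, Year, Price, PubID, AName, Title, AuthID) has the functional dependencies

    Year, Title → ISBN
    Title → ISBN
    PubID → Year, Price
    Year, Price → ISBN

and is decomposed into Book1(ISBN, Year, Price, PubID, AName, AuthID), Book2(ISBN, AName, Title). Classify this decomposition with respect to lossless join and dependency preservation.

Lossless test: (ISBN, AName)⁺ = {ISBN, AName}, which is a superkey of neither fragment — lossy.
Dependency preservation: Year, Title → ISBN is not contained in any single fragment, but the restricted closure of its left-hand side across the fragments still reaches the right-hand side; the remaining FDs each lie inside some fragment. All dependencies are preserved.

lossy but dependency-preserving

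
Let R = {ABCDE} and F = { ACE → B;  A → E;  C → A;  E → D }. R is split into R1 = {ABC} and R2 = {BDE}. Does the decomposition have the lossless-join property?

Common attributes: R1 ∩ R2 = {B}.
No dependency enlarges {B}, so (B)⁺ = {B}.
The closure contains neither all of R1 = {ABC} nor all of R2 = {BDE}, so the common attributes are not a superkey of either fragment. The join is lossy.

No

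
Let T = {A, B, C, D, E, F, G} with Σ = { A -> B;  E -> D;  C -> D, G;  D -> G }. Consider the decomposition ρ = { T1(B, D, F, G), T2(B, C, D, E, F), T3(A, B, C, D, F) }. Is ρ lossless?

No

Chase test. Columns are A, B, C, D, E, F, G; row i has aⱼ where attribute j ∈ Ti, else bᵢⱼ.
Initial tableau (one row per fragment):
  row 1: b11 a2 b13 a4 b15 a6 a7
  row 2: b21 a2 a3 a4 a5 a6 b27
  row 3: a1 a2 a3 a4 b35 a6 b37
Rows 2 and 3 agree on C; apply C→D, G and equate their D, G entries.
Rows 1 and 2 agree on D; apply D→G and equate their G entries.
No row becomes fully distinguished — the join is lossy.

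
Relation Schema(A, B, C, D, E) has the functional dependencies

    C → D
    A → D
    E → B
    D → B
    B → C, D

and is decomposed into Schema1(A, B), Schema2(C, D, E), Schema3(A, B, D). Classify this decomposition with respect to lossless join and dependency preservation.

Lossless test (chase): Rows 1 and 3 agree on A; apply A→D and equate their D entries. Rows 1 and 2 agree on D; apply D→B and equate their B entries. Rows 1 and 2 agree on B; apply B→C, D and equate their C, D entries. Rows 1 and 3 agree on B; apply B→C, D and equate their C, D entries. No row becomes fully distinguished — the join is lossy.
Dependency preservation: E → B; B → C, D are not contained in any single fragment, but the restricted closure of each left-hand side across the fragments still reaches the right-hand side; the remaining FDs each lie inside some fragment. All dependencies are preserved.

lossy but dependency-preserving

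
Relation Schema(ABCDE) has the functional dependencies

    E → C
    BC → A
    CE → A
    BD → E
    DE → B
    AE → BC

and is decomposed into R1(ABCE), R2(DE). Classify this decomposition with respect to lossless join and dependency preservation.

Lossless test: (E)⁺ = {ABCE}, which contains all of one fragment — lossless.
Dependency preservation: the restricted closure of {BD} across the fragments never reaches {E}, so BD → E cannot be enforced without a join — not preserved.

lossless but not dependency-preserving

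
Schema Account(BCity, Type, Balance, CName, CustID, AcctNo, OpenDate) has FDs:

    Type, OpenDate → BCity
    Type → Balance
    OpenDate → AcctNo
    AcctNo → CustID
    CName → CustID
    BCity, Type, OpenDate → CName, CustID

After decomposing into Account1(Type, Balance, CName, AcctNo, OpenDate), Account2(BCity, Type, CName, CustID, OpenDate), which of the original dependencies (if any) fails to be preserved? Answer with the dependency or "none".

Check AcctNo → CustID: no single fragment contains all of {CustID, AcctNo}, and the restricted closure of {AcctNo} across the fragments never reaches {CustID}.
Type, OpenDate → BCity is preserved.
Type → Balance is preserved.
OpenDate → AcctNo is preserved.
CName → CustID is preserved.
BCity, Type, OpenDate → CName, CustID is preserved.

AcctNo → CustID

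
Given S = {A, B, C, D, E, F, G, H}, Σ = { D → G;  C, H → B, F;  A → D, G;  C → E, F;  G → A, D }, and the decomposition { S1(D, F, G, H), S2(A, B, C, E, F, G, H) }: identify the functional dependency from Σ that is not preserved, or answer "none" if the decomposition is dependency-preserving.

none

D → G lies within S1.
C, H → B, F lies within S2.
A → D, G: restricted closure across fragments reaches D, G.
C → E, F lies within S2.
G → A, D: restricted closure across fragments reaches A, D.
Every dependency is enforceable on the fragments, so the decomposition is dependency-preserving.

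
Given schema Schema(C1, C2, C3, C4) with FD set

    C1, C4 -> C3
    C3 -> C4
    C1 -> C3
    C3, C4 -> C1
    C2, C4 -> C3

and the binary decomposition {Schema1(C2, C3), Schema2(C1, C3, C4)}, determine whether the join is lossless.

Common attributes: Schema1 ∩ Schema2 = {C3}.
Closure of {C3}: C3 → C4 applies, adding C4; C3, C4 → C1 applies, adding C1. So (C3)⁺ = {C1, C3, C4}.
This closure contains every attribute of Schema2, so Schema1 ∩ Schema2 → Schema2. The join is lossless.

Yes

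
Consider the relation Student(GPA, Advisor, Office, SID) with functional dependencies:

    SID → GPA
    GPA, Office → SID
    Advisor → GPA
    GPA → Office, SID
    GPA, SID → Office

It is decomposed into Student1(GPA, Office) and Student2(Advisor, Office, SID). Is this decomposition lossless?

No

Common attributes: Student1 ∩ Student2 = {Office}.
No dependency enlarges {Office}, so (Office)⁺ = {Office}.
The closure contains neither all of Student1 = {GPA, Office} nor all of Student2 = {Advisor, Office, SID}, so the common attributes are not a superkey of either fragment. The join is lossy.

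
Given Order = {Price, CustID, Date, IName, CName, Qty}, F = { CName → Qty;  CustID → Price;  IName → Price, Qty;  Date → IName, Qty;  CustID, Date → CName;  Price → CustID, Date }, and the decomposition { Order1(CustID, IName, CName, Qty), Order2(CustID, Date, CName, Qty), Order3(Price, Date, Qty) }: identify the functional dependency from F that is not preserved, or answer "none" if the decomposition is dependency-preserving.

CName → Qty lies within Order1.
CustID → Price: restricted closure across fragments reaches Price.
IName → Price, Qty: restricted closure across fragments reaches Price, Qty.
Date → IName, Qty: restricted closure across fragments reaches IName, Qty.
CustID, Date → CName lies within Order2.
Price → CustID, Date: restricted closure across fragments reaches CustID, Date.
Every dependency is enforceable on the fragments, so the decomposition is dependency-preserving.

none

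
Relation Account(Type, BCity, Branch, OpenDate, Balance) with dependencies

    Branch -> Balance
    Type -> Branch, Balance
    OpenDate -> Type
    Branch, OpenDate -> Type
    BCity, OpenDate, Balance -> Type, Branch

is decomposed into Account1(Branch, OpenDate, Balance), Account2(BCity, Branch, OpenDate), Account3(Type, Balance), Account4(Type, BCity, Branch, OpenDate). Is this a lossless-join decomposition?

Yes

Chase test. Columns are Type, BCity, Branch, OpenDate, Balance; row i has aⱼ where attribute j ∈ Accounti, else bᵢⱼ.
Initial tableau (one row per fragment):
  row 1: b11 b12 a3 a4 a5
  row 2: b21 a2 a3 a4 b25
  row 3: a1 b32 b33 b34 a5
  row 4: a1 a2 a3 a4 b45
Rows 1 and 2 agree on Branch; apply Branch→Balance and equate their Balance entries.
Rows 1 and 4 agree on Branch; apply Branch→Balance and equate their Balance entries.
Rows 3 and 4 agree on Type; apply Type→Branch, Balance and equate their Branch, Balance entries.
Rows 1 and 2 agree on OpenDate; apply OpenDate→Type and equate their Type entries.
Rows 1 and 4 agree on OpenDate; apply OpenDate→Type and equate their Type entries.
Row 2 is now all distinguished symbols — the join is lossless.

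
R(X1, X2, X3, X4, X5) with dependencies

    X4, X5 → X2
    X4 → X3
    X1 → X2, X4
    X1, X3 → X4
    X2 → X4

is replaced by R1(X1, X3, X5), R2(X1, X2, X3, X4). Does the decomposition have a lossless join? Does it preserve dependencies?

lossless but not dependency-preserving

Lossless test: (X1, X3)⁺ = {X1, X2, X3, X4}, which contains all of one fragment — lossless.
Dependency preservation: the restricted closure of {X4, X5} across the fragments never reaches {X2}, so X4, X5 → X2 cannot be enforced without a join — not preserved.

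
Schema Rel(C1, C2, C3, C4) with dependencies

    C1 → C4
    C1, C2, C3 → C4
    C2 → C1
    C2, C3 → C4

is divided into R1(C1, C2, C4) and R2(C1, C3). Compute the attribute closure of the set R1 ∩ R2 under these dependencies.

C1, C4

R1 ∩ R2 = {C1}.
C1 → C4 applies, adding C4
Closure: {C1, C4}.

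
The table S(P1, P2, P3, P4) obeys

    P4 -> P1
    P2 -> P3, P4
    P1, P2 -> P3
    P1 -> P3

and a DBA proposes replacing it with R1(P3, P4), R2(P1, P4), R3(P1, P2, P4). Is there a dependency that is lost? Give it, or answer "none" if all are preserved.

P1 -> P3

Check P1 → P3: no single fragment contains all of {P1, P3}, and the restricted closure of {P1} across the fragments never reaches {P3}.
P4 → P1 is preserved.
P2 → P3, P4 is preserved.
P1, P2 → P3 is preserved.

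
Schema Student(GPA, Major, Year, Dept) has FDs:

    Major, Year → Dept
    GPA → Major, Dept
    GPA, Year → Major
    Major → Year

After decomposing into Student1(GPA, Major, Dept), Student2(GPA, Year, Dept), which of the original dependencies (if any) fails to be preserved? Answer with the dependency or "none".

Check Major → Year: no single fragment contains all of {Major, Year}, and the restricted closure of {Major} across the fragments never reaches {Year}.
Major, Year → Dept is preserved.
GPA → Major, Dept is preserved.
GPA, Year → Major is preserved.

Major → Year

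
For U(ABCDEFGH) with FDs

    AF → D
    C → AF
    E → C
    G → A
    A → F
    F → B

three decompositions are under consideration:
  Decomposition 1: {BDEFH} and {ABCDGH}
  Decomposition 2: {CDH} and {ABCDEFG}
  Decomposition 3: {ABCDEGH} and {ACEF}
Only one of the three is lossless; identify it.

Decomposition 3

Decomposition 1: common = {BDH}, closure = {BDH} → lossy.
Decomposition 2: common = {CD}, closure = {ABCDF} → lossy.
Decomposition 3: common = {ACE}, closure = {ABCDEF} → lossless.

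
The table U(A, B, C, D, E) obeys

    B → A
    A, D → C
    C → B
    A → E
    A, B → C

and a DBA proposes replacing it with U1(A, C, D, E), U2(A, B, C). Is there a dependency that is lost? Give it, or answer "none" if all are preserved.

B → A lies within U2.
A, D → C lies within U1.
C → B lies within U2.
A → E lies within U1.
A, B → C lies within U2.
Every dependency is enforceable on the fragments, so the decomposition is dependency-preserving.

none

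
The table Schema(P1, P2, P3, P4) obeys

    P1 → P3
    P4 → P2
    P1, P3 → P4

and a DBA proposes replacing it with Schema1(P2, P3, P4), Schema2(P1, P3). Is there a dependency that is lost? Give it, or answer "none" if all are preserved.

P1, P3 → P4

Check P1, P3 → P4: no single fragment contains all of {P1, P3, P4}, and the restricted closure of {P1, P3} across the fragments never reaches {P4}.
P1 → P3 is preserved.
P4 → P2 is preserved.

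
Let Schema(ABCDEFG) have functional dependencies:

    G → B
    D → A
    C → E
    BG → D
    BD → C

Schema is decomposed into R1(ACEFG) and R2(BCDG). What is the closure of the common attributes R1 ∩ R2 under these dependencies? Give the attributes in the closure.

ABCDEG

R1 ∩ R2 = {CG}.
G → B applies, adding B
C → E applies, adding E
BG → D applies, adding D
D → A applies, adding A
Closure: {ABCDEG}.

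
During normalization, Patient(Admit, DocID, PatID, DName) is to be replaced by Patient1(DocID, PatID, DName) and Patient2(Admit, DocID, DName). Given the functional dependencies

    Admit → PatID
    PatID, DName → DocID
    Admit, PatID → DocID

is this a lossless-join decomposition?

Common attributes: Patient1 ∩ Patient2 = {DocID, DName}.
No dependency enlarges {DocID, DName}, so (DocID, DName)⁺ = {DocID, DName}.
The closure contains neither all of Patient1 = {DocID, PatID, DName} nor all of Patient2 = {Admit, DocID, DName}, so the common attributes are not a superkey of either fragment. The join is lossy.

No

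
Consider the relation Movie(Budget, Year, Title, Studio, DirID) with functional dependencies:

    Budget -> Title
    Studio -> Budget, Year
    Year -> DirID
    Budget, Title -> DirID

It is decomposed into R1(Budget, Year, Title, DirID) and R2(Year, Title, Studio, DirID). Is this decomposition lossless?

No

Common attributes: R1 ∩ R2 = {Year, Title, DirID}.
No dependency enlarges {Year, Title, DirID}, so (Year, Title, DirID)⁺ = {Year, Title, DirID}.
The closure contains neither all of R1 = {Budget, Year, Title, DirID} nor all of R2 = {Year, Title, Studio, DirID}, so the common attributes are not a superkey of either fragment. The join is lossy.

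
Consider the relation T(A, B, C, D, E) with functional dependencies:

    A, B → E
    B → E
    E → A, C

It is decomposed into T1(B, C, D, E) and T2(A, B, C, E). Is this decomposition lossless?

Yes

Common attributes: T1 ∩ T2 = {B, C, E}.
Closure of {B, C, E}: E → A, C applies, adding A. So (B, C, E)⁺ = {A, B, C, E}.
This closure contains every attribute of T2, so T1 ∩ T2 → T2. The join is lossless.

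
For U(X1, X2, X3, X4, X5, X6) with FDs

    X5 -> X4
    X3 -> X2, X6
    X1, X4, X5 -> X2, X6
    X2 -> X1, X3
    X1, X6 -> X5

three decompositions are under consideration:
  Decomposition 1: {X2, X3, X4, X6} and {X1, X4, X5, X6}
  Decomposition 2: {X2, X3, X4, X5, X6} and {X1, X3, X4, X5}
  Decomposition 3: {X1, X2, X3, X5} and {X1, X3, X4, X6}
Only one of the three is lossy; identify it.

Decomposition 1

Decomposition 1: common = {X4, X6}, closure = {X4, X6} → lossy.
Decomposition 2: common = {X3, X4, X5}, closure = {X1, X2, X3, X4, X5, X6} → lossless.
Decomposition 3: common = {X1, X3}, closure = {X1, X2, X3, X4, X5, X6} → lossless.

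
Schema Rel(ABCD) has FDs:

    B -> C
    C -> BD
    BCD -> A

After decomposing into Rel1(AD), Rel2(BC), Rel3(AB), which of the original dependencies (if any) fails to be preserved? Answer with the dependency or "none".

C -> BD

Check C → BD: no single fragment contains all of {BCD}, and the restricted closure of {C} across the fragments never reaches {BD}.
B → C is preserved.
BCD → A is preserved.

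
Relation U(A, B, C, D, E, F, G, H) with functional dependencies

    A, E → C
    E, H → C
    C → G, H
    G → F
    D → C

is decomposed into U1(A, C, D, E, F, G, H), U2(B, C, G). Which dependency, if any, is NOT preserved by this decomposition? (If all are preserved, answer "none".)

A, E → C lies within U1.
E, H → C lies within U1.
C → G, H lies within U1.
G → F lies within U1.
D → C lies within U1.
Every dependency is enforceable on the fragments, so the decomposition is dependency-preserving.

none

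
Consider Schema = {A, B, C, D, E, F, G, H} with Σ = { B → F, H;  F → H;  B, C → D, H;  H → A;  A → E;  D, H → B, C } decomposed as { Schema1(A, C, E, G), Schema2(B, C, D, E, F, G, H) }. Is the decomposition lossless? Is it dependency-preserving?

Lossless test: (C, E, G)⁺ = {C, E, G}, which is a superkey of neither fragment — lossy.
Dependency preservation: the restricted closure of {H} across the fragments never reaches {A}, so H → A cannot be enforced without a join — not preserved.

lossy and not dependency-preserving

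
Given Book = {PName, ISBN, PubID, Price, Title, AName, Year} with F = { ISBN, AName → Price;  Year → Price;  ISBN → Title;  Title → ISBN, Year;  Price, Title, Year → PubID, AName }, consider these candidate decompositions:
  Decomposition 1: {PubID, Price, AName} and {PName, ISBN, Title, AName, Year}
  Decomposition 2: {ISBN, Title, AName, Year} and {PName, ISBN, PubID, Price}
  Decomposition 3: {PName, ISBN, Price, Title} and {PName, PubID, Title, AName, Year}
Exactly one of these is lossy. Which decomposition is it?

Decomposition 1: common = {AName}, closure = {AName} → lossy.
Decomposition 2: common = {ISBN}, closure = {ISBN, PubID, Price, Title, AName, Year} → lossless.
Decomposition 3: common = {PName, Title}, closure = {PName, ISBN, PubID, Price, Title, AName, Year} → lossless.

Decomposition 1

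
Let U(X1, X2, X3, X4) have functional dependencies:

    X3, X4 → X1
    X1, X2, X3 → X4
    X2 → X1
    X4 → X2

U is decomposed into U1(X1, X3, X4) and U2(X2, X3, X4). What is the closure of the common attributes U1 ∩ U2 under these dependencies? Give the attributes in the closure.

X1, X2, X3, X4

U1 ∩ U2 = {X3, X4}.
X3, X4 → X1 applies, adding X1
X4 → X2 applies, adding X2
Closure: {X1, X2, X3, X4}.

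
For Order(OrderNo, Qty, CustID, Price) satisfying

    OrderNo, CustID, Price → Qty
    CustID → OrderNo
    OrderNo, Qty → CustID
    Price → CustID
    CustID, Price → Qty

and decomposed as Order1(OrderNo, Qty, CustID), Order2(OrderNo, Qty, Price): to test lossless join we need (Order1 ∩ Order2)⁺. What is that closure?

OrderNo, Qty, CustID

Order1 ∩ Order2 = {OrderNo, Qty}.
OrderNo, Qty → CustID applies, adding CustID
Closure: {OrderNo, Qty, CustID}.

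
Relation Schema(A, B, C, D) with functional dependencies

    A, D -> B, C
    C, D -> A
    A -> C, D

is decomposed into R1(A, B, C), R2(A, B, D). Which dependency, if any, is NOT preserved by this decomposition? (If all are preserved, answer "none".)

Check C, D → A: no single fragment contains all of {A, C, D}, and the restricted closure of {C, D} across the fragments never reaches {A}.
A, D → B, C is preserved.
A → C, D is preserved.

C, D -> A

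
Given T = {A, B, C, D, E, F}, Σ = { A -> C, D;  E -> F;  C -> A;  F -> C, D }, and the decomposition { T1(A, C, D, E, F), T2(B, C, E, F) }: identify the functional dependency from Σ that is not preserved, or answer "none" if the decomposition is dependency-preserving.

A → C, D lies within T1.
E → F lies within T1.
C → A lies within T1.
F → C, D lies within T1.
Every dependency is enforceable on the fragments, so the decomposition is dependency-preserving.

none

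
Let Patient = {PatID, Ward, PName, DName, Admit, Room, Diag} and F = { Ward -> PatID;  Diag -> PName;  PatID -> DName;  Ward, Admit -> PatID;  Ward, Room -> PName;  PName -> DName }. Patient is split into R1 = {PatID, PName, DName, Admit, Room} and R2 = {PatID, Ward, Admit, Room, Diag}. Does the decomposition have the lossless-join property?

Common attributes: R1 ∩ R2 = {PatID, Admit, Room}.
Closure of {PatID, Admit, Room}: PatID → DName applies, adding DName. So (PatID, Admit, Room)⁺ = {PatID, DName, Admit, Room}.
The closure contains neither all of R1 = {PatID, PName, DName, Admit, Room} nor all of R2 = {PatID, Ward, Admit, Room, Diag}, so the common attributes are not a superkey of either fragment. The join is lossy.

No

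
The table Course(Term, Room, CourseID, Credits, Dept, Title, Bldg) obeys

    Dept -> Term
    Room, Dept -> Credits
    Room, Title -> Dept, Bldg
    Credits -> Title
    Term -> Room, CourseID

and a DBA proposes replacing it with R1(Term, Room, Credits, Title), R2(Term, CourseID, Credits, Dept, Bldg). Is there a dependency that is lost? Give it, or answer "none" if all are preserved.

Dept → Term lies within R2.
Room, Dept → Credits: restricted closure across fragments reaches Credits.
Room, Title → Dept, Bldg: restricted closure across fragments reaches Dept, Bldg.
Credits → Title lies within R1.
Term → Room, CourseID: restricted closure across fragments reaches Room, CourseID.
Every dependency is enforceable on the fragments, so the decomposition is dependency-preserving.

none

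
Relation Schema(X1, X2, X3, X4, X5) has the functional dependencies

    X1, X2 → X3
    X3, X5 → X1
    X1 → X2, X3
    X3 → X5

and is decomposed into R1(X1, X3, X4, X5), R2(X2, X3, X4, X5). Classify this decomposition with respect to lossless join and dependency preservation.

lossless and dependency-preserving

Lossless test: (X3, X4, X5)⁺ = {X1, X2, X3, X4, X5}, which contains all of one fragment — lossless.
Dependency preservation: X1, X2 → X3; X1 → X2, X3 are not contained in any single fragment, but the restricted closure of each left-hand side across the fragments still reaches the right-hand side; the remaining FDs each lie inside some fragment. All dependencies are preserved.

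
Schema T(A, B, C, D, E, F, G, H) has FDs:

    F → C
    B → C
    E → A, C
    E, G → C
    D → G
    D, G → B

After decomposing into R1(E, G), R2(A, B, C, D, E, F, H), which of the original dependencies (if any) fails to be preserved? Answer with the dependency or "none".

Check D → G: no single fragment contains all of {D, G}, and the restricted closure of {D} across the fragments never reaches {G}.
F → C is preserved.
B → C is preserved.
E → A, C is preserved.
E, G → C is preserved.
D, G → B is preserved.

D → G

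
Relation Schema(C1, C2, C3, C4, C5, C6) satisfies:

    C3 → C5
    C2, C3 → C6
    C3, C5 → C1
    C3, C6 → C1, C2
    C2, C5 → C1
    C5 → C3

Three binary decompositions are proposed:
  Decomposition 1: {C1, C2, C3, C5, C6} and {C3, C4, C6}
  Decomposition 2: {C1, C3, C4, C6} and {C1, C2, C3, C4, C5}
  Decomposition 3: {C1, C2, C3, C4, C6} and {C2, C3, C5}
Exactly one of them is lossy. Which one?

Decomposition 1: common = {C3, C6}, closure = {C1, C2, C3, C5, C6} → lossless.
Decomposition 2: common = {C1, C3, C4}, closure = {C1, C3, C4, C5} → lossy.
Decomposition 3: common = {C2, C3}, closure = {C1, C2, C3, C5, C6} → lossless.

Decomposition 2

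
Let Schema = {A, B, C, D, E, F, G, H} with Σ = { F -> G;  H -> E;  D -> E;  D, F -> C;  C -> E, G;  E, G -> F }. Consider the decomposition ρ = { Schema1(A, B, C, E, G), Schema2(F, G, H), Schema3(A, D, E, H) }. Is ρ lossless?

Chase test. Columns are A, B, C, D, E, F, G, H; row i has aⱼ where attribute j ∈ Schemai, else bᵢⱼ.
Initial tableau (one row per fragment):
  row 1: a1 a2 a3 b14 a5 b16 a7 b18
  row 2: b21 b22 b23 b24 b25 a6 a7 a8
  row 3: a1 b32 b33 a4 a5 b36 b37 a8
Rows 2 and 3 agree on H; apply H→E and equate their E entries.
Rows 1 and 2 agree on E, G; apply E, G→F and equate their F entries.
No row becomes fully distinguished — the join is lossy.

No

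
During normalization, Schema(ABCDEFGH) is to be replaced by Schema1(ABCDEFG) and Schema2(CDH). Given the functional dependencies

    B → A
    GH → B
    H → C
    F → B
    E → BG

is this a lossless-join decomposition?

No

Common attributes: Schema1 ∩ Schema2 = {CD}.
No dependency enlarges {CD}, so (CD)⁺ = {CD}.
The closure contains neither all of Schema1 = {ABCDEFG} nor all of Schema2 = {CDH}, so the common attributes are not a superkey of either fragment. The join is lossy.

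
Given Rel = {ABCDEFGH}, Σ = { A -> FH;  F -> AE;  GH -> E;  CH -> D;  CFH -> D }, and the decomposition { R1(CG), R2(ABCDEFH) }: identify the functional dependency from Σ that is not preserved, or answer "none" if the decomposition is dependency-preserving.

Check GH → E: no single fragment contains all of {EGH}, and the restricted closure of {GH} across the fragments never reaches {E}.
A → FH is preserved.
F → AE is preserved.
CH → D is preserved.
CFH → D is preserved.

GH -> E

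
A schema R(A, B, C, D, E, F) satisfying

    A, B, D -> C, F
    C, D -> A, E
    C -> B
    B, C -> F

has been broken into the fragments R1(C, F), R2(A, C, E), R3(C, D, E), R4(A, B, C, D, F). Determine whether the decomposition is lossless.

Chase test. Columns are A, B, C, D, E, F; row i has aⱼ where attribute j ∈ Ri, else bᵢⱼ.
Initial tableau (one row per fragment):
  row 1: b11 b12 a3 b14 b15 a6
  row 2: a1 b22 a3 b24 a5 b26
  row 3: b31 b32 a3 a4 a5 b36
  row 4: a1 a2 a3 a4 b45 a6
Rows 3 and 4 agree on C, D; apply C, D→A, E and equate their A, E entries.
Rows 1 and 2 agree on C; apply C→B and equate their B entries.
Rows 1 and 3 agree on C; apply C→B and equate their B entries.
Rows 1 and 4 agree on C; apply C→B and equate their B entries.
Rows 1 and 2 agree on B, C; apply B, C→F and equate their F entries.
Rows 1 and 3 agree on B, C; apply B, C→F and equate their F entries.
Row 3 is now all distinguished symbols — the join is lossless.

Yes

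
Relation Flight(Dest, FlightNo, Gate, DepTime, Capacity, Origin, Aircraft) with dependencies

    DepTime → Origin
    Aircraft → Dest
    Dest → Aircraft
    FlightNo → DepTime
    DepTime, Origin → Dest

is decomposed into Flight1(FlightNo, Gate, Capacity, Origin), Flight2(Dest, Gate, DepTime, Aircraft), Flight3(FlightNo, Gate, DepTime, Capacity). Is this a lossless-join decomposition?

Chase test. Columns are Dest, FlightNo, Gate, DepTime, Capacity, Origin, Aircraft; row i has aⱼ where attribute j ∈ Flighti, else bᵢⱼ.
Initial tableau (one row per fragment):
  row 1: b11 a2 a3 b14 a5 a6 b17
  row 2: a1 b22 a3 a4 b25 b26 a7
  row 3: b31 a2 a3 a4 a5 b36 b37
Rows 2 and 3 agree on DepTime; apply DepTime→Origin and equate their Origin entries.
Rows 1 and 3 agree on FlightNo; apply FlightNo→DepTime and equate their DepTime entries.
Rows 2 and 3 agree on DepTime, Origin; apply DepTime, Origin→Dest and equate their Dest entries.
Rows 1 and 2 agree on DepTime; apply DepTime→Origin and equate their Origin entries.
Rows 2 and 3 agree on Dest; apply Dest→Aircraft and equate their Aircraft entries.
Rows 1 and 2 agree on DepTime, Origin; apply DepTime, Origin→Dest and equate their Dest entries.
Rows 1 and 2 agree on Dest; apply Dest→Aircraft and equate their Aircraft entries.
Row 1 is now all distinguished symbols — the join is lossless.

Yes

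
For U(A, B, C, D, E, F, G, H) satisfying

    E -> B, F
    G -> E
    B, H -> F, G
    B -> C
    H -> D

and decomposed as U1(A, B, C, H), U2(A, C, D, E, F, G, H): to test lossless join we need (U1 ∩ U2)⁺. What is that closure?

A, C, D, H

U1 ∩ U2 = {A, C, H}.
H → D applies, adding D
Closure: {A, C, D, H}.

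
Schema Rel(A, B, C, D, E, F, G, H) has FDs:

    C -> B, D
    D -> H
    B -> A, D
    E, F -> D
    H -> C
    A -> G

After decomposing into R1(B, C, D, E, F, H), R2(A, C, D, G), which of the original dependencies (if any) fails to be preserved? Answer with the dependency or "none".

none

C → B, D lies within R1.
D → H lies within R1.
B → A, D: restricted closure across fragments reaches A, D.
E, F → D lies within R1.
H → C lies within R1.
A → G lies within R2.
Every dependency is enforceable on the fragments, so the decomposition is dependency-preserving.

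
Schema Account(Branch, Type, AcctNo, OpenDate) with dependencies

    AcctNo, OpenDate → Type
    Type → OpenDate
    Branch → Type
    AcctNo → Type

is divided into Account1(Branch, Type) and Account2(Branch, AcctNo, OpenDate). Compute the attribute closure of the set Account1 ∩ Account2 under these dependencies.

Account1 ∩ Account2 = {Branch}.
Branch → Type applies, adding Type
Type → OpenDate applies, adding OpenDate
Closure: {Branch, Type, OpenDate}.

Branch, Type, OpenDate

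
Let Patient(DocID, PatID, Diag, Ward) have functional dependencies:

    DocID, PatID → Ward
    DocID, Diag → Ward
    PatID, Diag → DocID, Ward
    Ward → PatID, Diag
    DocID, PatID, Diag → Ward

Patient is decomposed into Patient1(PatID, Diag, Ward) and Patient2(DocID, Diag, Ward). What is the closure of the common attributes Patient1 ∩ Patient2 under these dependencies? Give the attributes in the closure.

Patient1 ∩ Patient2 = {Diag, Ward}.
Ward → PatID, Diag applies, adding PatID
PatID, Diag → DocID, Ward applies, adding DocID
Closure: {DocID, PatID, Diag, Ward}.

DocID, PatID, Diag, Ward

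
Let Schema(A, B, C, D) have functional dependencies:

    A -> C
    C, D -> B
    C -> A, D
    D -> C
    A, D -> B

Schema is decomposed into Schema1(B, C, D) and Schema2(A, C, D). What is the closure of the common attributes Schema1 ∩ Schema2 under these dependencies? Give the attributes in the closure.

Schema1 ∩ Schema2 = {C, D}.
C, D → B applies, adding B
C → A, D applies, adding A
Closure: {A, B, C, D}.

A, B, C, D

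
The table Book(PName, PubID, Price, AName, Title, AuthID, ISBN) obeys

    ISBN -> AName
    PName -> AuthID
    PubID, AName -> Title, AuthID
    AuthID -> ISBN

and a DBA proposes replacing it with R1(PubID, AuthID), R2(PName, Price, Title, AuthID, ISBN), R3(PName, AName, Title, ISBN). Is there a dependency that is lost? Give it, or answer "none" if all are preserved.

PubID, AName -> Title, AuthID

Check PubID, AName → Title, AuthID: no single fragment contains all of {PubID, AName, Title, AuthID}, and the restricted closure of {PubID, AName} across the fragments never reaches {Title, AuthID}.
ISBN → AName is preserved.
PName → AuthID is preserved.
AuthID → ISBN is preserved.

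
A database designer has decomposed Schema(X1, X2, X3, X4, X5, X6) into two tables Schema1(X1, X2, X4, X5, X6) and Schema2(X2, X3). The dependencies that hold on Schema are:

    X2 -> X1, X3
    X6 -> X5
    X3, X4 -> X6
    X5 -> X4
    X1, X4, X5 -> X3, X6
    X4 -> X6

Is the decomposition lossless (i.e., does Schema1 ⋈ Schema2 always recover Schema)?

Common attributes: Schema1 ∩ Schema2 = {X2}.
Closure of {X2}: X2 → X1, X3 applies, adding X1, X3. So (X2)⁺ = {X1, X2, X3}.
This closure contains every attribute of Schema2, so Schema1 ∩ Schema2 → Schema2. The join is lossless.

Yes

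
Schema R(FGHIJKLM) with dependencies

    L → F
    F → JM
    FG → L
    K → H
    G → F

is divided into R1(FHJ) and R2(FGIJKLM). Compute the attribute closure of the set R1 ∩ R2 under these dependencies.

FJM

R1 ∩ R2 = {FJ}.
F → JM applies, adding M
Closure: {FJM}.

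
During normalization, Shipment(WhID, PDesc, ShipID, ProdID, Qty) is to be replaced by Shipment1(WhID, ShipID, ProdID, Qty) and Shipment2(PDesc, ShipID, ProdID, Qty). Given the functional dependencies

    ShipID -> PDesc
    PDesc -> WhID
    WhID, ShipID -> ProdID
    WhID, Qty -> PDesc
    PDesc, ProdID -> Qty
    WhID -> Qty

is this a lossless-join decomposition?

Yes

Common attributes: Shipment1 ∩ Shipment2 = {ShipID, ProdID, Qty}.
Closure of {ShipID, ProdID, Qty}: ShipID → PDesc applies, adding PDesc; PDesc → WhID applies, adding WhID. So (ShipID, ProdID, Qty)⁺ = {WhID, PDesc, ShipID, ProdID, Qty}.
This closure contains every attribute of Shipment1, so Shipment1 ∩ Shipment2 → Shipment1. The join is lossless.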